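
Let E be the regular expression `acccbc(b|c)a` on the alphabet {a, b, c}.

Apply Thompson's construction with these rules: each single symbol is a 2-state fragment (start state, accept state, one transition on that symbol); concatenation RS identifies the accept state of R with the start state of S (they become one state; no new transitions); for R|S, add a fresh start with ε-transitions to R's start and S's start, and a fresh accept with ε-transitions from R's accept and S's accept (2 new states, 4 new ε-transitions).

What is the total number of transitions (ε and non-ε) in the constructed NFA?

13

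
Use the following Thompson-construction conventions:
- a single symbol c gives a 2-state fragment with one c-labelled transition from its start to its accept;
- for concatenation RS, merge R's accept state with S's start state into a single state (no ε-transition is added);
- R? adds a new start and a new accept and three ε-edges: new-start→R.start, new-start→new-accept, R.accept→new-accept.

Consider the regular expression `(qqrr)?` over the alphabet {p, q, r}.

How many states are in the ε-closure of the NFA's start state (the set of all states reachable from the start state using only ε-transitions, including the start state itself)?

3

Compute the ε-closure size of each fragment's start state recursively; a symbol fragment's start has no outgoing ε-edge, so its closure is just itself (size 1).
  qqrr — same as the first factor's closure: C = 1
  (qqrr)? — new start has ε-edges to the inner start and to the new accept, so C = 2 + 1 = 3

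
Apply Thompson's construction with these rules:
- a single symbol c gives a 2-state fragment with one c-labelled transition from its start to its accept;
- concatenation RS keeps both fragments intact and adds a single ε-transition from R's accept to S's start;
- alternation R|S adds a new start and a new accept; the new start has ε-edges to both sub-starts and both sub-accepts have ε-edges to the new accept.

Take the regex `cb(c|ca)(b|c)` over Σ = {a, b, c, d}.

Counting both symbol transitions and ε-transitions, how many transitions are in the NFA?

19

Recursing over subexpressions:
Each of the 7 symbol leaves contributes 1 transition (1 symbol, 0 ε).
  ca → 3 transitions (2 symbol, 1 ε)
  c|ca → 8 transitions (3 symbol, 5 ε)
  b|c → 6 transitions (2 symbol, 4 ε)
  cb(c|ca)(b|c) → 19 transitions (7 symbol, 12 ε)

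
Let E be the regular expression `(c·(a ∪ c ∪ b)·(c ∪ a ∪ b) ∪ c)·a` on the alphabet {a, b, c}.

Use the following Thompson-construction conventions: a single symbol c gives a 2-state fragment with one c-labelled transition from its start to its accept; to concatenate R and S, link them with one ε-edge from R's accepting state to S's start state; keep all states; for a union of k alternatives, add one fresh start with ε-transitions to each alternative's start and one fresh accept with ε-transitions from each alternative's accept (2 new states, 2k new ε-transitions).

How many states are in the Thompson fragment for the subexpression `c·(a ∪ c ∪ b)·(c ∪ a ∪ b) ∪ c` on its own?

22

Fragment for `c·(a ∪ c ∪ b)·(c ∪ a ∪ b) ∪ c`:
Each of the 8 symbol leaves contributes a 2-state fragment.
  a ∪ c ∪ b → 8 states
  c ∪ a ∪ b → 8 states
  c·(a ∪ c ∪ b)·(c ∪ a ∪ b) → 18 states
  c·(a ∪ c ∪ b)·(c ∪ a ∪ b) ∪ c → 22 states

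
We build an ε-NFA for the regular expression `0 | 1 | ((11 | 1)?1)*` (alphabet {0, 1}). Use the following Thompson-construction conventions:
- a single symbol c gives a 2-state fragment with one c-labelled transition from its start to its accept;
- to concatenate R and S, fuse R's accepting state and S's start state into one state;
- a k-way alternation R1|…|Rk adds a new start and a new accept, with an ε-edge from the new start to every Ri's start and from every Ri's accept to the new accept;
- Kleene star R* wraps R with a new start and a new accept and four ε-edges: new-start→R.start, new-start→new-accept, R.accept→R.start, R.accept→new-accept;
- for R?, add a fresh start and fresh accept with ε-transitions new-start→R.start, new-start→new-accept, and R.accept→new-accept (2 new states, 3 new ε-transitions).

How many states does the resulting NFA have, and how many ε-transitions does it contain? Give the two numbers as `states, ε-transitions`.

18, 17

Bottom-up over the parse tree:
Each of the 6 symbol leaves contributes 2 states and 0 ε-transitions.
  11 → 3 states, 0 ε-transitions
  11 | 1 → 7 states, 4 ε-transitions
  (11 | 1)? → 9 states, 7 ε-transitions
  (11 | 1)?1 → 10 states, 7 ε-transitions
  ((11 | 1)?1)* → 12 states, 11 ε-transitions
  0 | 1 | ((11 | 1)?1)* → 18 states, 17 ε-transitions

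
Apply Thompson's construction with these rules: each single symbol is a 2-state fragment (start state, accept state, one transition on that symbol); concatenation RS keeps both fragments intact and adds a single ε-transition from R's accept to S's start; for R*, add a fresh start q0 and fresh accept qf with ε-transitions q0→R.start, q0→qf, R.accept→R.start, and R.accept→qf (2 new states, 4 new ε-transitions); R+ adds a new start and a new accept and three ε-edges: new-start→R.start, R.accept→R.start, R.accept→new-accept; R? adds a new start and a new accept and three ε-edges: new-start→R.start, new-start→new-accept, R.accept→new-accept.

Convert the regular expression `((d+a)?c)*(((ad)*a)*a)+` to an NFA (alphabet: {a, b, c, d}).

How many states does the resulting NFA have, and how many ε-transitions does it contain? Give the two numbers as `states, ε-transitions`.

Per subexpression:
Each of the 7 symbol leaves contributes 2 states and 0 ε-transitions.
  d+ → 4 states, 3 ε-transitions
  d+a → 6 states, 4 ε-transitions
  (d+a)? → 8 states, 7 ε-transitions
  (d+a)?c → 10 states, 8 ε-transitions
  ((d+a)?c)* → 12 states, 12 ε-transitions
  ad → 4 states, 1 ε-transition
  (ad)* → 6 states, 5 ε-transitions
  (ad)*a → 8 states, 6 ε-transitions
  ((ad)*a)* → 10 states, 10 ε-transitions
  ((ad)*a)*a → 12 states, 11 ε-transitions
  (((ad)*a)*a)+ → 14 states, 14 ε-transitions
  ((d+a)?c)*(((ad)*a)*a)+ → 26 states, 27 ε-transitions

26, 27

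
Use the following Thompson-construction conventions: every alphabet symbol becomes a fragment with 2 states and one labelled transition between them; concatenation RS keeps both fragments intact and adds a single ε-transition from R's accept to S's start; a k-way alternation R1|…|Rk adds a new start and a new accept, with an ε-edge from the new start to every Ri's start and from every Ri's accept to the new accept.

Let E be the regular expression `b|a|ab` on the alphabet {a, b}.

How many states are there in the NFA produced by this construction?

Per subexpression:
Each of the 4 symbol leaves contributes a 2-state fragment.
  ab : 4 states
  b|a|ab : 10 states

10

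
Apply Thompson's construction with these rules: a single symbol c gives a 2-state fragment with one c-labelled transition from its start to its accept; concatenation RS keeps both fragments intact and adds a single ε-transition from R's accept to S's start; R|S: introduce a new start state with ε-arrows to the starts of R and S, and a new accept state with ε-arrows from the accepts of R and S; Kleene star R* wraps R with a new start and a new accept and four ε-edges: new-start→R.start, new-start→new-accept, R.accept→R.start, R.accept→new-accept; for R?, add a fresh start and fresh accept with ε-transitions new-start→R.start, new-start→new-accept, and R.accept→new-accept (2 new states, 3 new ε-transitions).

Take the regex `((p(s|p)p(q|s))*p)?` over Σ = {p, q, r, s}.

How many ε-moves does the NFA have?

Recursing over subexpressions:
Each of the 7 symbol leaves contributes 0 ε-transitions.
  s|p → 4 ε-transitions
  q|s → 4 ε-transitions
  p(s|p)p(q|s) → 11 ε-transitions
  (p(s|p)p(q|s))* → 15 ε-transitions
  (p(s|p)p(q|s))*p → 16 ε-transitions
  ((p(s|p)p(q|s))*p)? → 19 ε-transitions

19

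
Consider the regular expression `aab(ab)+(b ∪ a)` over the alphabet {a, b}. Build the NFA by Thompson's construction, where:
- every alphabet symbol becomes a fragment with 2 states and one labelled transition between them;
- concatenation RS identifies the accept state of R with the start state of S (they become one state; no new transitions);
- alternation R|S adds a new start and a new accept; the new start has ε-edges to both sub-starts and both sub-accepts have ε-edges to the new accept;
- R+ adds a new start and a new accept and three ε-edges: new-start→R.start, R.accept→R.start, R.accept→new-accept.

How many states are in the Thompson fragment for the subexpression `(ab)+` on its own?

5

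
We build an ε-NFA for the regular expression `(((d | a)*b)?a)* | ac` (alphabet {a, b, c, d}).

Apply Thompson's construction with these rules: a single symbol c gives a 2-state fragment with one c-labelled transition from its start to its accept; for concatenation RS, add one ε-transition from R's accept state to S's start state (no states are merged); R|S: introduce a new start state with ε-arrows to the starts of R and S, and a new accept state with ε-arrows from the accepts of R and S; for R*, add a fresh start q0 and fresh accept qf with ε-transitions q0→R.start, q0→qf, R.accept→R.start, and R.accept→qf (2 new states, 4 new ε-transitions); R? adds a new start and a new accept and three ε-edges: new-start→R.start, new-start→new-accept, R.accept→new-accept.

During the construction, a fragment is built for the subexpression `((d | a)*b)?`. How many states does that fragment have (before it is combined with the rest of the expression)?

12

Fragment for `((d | a)*b)?`:
Each of the 3 symbol leaves contributes a 2-state fragment.
  d | a → 6 states
  (d | a)* → 8 states
  (d | a)*b → 10 states
  ((d | a)*b)? → 12 states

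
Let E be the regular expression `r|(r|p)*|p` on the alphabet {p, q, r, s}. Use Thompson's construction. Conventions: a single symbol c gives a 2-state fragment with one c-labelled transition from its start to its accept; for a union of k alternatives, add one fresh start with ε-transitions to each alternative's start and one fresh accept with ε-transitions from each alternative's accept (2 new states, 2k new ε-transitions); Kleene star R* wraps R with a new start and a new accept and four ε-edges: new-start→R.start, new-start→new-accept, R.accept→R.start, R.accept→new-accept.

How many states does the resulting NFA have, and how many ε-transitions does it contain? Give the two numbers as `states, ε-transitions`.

14, 14

Recursing over subexpressions:
Each of the 4 symbol leaves contributes 2 states and 0 ε-transitions.
  r|p → 6 states, 4 ε-transitions
  (r|p)* → 8 states, 8 ε-transitions
  r|(r|p)*|p → 14 states, 14 ε-transitions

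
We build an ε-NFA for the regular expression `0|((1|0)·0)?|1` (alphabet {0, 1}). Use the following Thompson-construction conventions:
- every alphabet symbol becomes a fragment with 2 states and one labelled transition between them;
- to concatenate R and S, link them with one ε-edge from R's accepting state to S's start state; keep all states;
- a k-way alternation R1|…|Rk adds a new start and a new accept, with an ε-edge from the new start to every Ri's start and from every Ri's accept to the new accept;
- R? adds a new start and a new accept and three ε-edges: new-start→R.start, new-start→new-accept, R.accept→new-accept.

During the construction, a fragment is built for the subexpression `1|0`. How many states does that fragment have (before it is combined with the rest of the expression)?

6

Fragment for `1|0`:
Each of the 2 symbol leaves contributes a 2-state fragment.
  1|0 : 6 states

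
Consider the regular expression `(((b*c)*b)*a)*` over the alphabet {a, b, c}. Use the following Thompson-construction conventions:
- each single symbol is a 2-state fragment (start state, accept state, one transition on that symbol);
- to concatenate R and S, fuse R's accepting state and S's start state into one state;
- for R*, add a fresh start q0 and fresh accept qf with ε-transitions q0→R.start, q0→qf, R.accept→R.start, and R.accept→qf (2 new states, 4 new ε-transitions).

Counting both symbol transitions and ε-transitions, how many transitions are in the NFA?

20

Building bottom-up:
Each of the 4 symbol leaves contributes 1 transition (1 symbol, 0 ε).
  b* : 5 transitions (1 symbol, 4 ε)
  b*c : 6 transitions (2 symbol, 4 ε)
  (b*c)* : 10 transitions (2 symbol, 8 ε)
  (b*c)*b : 11 transitions (3 symbol, 8 ε)
  ((b*c)*b)* : 15 transitions (3 symbol, 12 ε)
  ((b*c)*b)*a : 16 transitions (4 symbol, 12 ε)
  (((b*c)*b)*a)* : 20 transitions (4 symbol, 16 ε)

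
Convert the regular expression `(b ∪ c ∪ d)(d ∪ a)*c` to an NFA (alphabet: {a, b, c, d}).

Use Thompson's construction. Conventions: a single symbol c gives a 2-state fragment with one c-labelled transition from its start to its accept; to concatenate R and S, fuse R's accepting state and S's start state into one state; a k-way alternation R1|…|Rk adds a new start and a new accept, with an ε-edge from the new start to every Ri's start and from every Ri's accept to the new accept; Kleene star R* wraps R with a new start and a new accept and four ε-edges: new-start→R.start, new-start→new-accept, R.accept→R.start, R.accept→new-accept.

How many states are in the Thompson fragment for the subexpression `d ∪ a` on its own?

6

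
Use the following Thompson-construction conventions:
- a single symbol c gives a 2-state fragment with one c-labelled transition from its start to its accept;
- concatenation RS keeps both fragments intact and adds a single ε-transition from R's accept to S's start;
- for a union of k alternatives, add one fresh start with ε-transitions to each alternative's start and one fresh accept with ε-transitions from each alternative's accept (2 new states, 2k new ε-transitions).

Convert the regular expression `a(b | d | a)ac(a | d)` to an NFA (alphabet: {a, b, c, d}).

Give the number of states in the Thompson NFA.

Recursing over subexpressions:
Each of the 8 symbol leaves contributes a 2-state fragment.
  b | d | a : 8 states
  a | d : 6 states
  a(b | d | a)ac(a | d) : 20 states

20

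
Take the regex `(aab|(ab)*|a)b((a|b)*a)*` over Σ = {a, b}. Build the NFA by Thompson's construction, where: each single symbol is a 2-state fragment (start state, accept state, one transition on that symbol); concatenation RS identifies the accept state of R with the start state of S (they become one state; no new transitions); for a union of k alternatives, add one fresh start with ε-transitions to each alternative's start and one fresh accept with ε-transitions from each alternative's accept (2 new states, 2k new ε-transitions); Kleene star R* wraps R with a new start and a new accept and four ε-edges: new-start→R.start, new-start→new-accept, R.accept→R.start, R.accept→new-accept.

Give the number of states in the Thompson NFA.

24

Bottom-up over the parse tree:
Each of the 10 symbol leaves contributes a 2-state fragment.
  aab → 4 states
  ab → 3 states
  (ab)* → 5 states
  aab|(ab)*|a → 13 states
  a|b → 6 states
  (a|b)* → 8 states
  (a|b)*a → 9 states
  ((a|b)*a)* → 11 states
  (aab|(ab)*|a)b((a|b)*a)* → 24 states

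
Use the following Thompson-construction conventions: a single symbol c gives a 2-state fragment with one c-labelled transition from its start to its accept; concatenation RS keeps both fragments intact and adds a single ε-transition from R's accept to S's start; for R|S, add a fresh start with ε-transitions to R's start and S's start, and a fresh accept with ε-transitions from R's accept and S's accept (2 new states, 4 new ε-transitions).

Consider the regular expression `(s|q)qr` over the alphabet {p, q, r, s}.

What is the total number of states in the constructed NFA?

Building bottom-up:
Each of the 4 symbol leaves contributes a 2-state fragment.
  s|q — 6 states
  (s|q)qr — 10 states

10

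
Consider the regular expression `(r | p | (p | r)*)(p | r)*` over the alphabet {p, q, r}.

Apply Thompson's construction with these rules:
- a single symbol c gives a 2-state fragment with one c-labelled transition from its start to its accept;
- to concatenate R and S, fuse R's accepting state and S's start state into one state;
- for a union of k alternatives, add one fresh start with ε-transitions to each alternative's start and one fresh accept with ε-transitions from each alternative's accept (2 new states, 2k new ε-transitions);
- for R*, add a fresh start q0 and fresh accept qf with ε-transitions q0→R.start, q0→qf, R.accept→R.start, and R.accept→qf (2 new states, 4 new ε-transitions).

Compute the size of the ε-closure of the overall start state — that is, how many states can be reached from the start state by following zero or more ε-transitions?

13

Compute the ε-closure size of each fragment's start state recursively; a symbol fragment's start has no outgoing ε-edge, so its closure is just itself (size 1).
  p | r — C = 1 + 1 + 1 = 3 (the new accept is not ε-reachable since no branch accepts ε)
  (p | r)* — new start has ε-edges to the inner start and to the new accept, so C = 2 + 3 = 5
  r | p | (p | r)* — C = 1 (new start) + (1 + 1 + 5) + 1 (new accept, since some branch ε-reaches its own accept) = 9
  p | r — C = 1 + 1 + 1 = 3 (the new accept is not ε-reachable since no branch accepts ε)
  (p | r)* — new start has ε-edges to the inner start and to the new accept, so C = 2 + 3 = 5
  (r | p | (p | r)*)(p | r)* — C = 9 + (5−1) = 13 (closure spills across the concat boundary because the left factor accepts ε)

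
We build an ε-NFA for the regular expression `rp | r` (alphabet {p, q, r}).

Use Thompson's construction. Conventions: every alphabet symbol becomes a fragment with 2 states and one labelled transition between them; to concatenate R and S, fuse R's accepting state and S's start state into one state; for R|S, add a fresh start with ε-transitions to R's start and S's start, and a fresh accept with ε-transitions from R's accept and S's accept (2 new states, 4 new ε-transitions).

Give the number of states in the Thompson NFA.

7

Bottom-up over the parse tree:
Each of the 3 symbol leaves contributes a 2-state fragment.
  rp = 3 states
  rp | r = 7 states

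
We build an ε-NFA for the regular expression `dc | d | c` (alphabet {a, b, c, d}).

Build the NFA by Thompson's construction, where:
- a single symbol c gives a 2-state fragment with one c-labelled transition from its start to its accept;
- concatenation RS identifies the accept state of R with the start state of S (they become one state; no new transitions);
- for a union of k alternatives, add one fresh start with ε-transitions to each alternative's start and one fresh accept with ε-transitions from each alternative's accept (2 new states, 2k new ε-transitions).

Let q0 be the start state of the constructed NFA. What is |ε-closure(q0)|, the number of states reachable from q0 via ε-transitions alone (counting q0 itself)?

Let C(F) = |ε-closure(F.start)| within fragment F, and note whether F accepts ε. Symbol fragments have C = 1 and do not accept ε. Then:
  dc → |ε-closure| equals the left operand's closure size = 1 (its accept is not ε-reachable, so the closure stops there)
  dc | d | c → |ε-closure| = 1 + 1 + 1 + 1 = 4 (the new accept is not ε-reachable since no branch accepts ε)

4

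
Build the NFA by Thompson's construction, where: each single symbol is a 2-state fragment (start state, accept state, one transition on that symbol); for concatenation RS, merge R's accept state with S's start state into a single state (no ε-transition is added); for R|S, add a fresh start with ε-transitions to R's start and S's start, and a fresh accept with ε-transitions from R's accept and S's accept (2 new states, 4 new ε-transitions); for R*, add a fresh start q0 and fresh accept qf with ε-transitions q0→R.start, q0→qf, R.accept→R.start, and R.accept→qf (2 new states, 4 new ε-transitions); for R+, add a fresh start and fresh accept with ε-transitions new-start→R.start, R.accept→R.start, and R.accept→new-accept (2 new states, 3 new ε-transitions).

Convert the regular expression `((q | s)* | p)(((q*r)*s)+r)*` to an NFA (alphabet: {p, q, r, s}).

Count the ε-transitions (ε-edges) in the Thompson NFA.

27

By structural recursion:
Each of the 7 symbol leaves contributes 0 ε-transitions.
  q | s — 4 ε-transitions
  (q | s)* — 8 ε-transitions
  (q | s)* | p — 12 ε-transitions
  q* — 4 ε-transitions
  q*r — 4 ε-transitions
  (q*r)* — 8 ε-transitions
  (q*r)*s — 8 ε-transitions
  ((q*r)*s)+ — 11 ε-transitions
  ((q*r)*s)+r — 11 ε-transitions
  (((q*r)*s)+r)* — 15 ε-transitions
  ((q | s)* | p)(((q*r)*s)+r)* — 27 ε-transitions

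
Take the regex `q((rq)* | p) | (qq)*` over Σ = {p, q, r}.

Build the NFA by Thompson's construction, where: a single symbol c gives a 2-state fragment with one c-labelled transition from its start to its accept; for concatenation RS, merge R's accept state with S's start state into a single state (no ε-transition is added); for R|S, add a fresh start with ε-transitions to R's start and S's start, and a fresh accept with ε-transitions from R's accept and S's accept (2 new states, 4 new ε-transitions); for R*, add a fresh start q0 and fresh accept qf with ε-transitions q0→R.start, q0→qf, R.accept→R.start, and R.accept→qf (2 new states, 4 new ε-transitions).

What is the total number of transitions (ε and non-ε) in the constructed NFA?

22

Per subexpression:
Each of the 6 symbol leaves contributes 1 transition (1 symbol, 0 ε).
  rq — 2 transitions (2 symbol, 0 ε)
  (rq)* — 6 transitions (2 symbol, 4 ε)
  (rq)* | p — 11 transitions (3 symbol, 8 ε)
  q((rq)* | p) — 12 transitions (4 symbol, 8 ε)
  qq — 2 transitions (2 symbol, 0 ε)
  (qq)* — 6 transitions (2 symbol, 4 ε)
  q((rq)* | p) | (qq)* — 22 transitions (6 symbol, 16 ε)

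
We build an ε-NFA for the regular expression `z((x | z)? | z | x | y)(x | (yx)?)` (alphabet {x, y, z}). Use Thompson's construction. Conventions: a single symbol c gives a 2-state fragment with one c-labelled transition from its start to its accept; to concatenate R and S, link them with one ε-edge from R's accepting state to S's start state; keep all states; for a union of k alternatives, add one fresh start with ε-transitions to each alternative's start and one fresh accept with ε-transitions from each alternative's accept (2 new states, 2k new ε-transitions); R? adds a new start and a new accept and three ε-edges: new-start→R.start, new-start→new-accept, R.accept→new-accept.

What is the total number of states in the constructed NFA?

Building bottom-up:
Each of the 9 symbol leaves contributes a 2-state fragment.
  x | z → 6 states
  (x | z)? → 8 states
  (x | z)? | z | x | y → 16 states
  yx → 4 states
  (yx)? → 6 states
  x | (yx)? → 10 states
  z((x | z)? | z | x | y)(x | (yx)?) → 28 states

28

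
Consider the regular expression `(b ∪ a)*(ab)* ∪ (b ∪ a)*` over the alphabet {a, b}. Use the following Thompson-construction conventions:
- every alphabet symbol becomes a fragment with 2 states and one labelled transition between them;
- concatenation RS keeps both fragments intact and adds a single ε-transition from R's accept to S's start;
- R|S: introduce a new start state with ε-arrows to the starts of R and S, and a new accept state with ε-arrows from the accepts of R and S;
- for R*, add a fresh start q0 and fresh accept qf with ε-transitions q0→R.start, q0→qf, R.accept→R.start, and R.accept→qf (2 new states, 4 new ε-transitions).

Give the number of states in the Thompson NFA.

24

Building bottom-up:
Each of the 6 symbol leaves contributes a 2-state fragment.
  b ∪ a — 6 states
  (b ∪ a)* — 8 states
  ab — 4 states
  (ab)* — 6 states
  (b ∪ a)*(ab)* — 14 states
  b ∪ a — 6 states
  (b ∪ a)* — 8 states
  (b ∪ a)*(ab)* ∪ (b ∪ a)* — 24 states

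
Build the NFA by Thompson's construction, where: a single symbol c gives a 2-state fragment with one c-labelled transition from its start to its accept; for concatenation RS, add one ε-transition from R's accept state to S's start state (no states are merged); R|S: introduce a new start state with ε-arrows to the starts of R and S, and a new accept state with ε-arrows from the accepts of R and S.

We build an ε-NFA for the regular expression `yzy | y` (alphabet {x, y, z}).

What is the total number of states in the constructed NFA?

By structural recursion:
Each of the 4 symbol leaves contributes a 2-state fragment.
  yzy — 6 states
  yzy | y — 10 states

10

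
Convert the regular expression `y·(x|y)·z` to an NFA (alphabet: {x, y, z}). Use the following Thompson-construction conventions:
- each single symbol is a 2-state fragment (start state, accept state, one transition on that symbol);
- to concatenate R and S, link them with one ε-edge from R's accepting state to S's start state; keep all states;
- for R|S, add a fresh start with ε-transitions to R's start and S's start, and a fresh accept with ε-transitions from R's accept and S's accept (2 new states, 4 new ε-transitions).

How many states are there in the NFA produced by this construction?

By structural recursion:
Each of the 4 symbol leaves contributes a 2-state fragment.
  x|y — 6 states
  y·(x|y)·z — 10 states

10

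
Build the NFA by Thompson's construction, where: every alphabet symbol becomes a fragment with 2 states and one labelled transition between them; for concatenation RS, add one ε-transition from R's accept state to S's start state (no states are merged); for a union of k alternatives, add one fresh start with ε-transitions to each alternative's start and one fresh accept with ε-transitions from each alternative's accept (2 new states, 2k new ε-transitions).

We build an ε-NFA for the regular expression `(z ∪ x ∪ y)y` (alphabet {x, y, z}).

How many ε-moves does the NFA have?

7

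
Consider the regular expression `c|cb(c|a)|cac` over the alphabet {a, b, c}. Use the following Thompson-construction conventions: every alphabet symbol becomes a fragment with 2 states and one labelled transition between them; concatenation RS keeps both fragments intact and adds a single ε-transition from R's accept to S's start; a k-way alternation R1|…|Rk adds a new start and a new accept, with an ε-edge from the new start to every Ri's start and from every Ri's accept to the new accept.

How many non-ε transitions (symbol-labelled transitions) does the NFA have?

Bottom-up over the parse tree:
Each of the 8 symbol leaves contributes exactly 1 symbol transition.
  c|a = 2 symbol transitions
  cb(c|a) = 4 symbol transitions
  cac = 3 symbol transitions
  c|cb(c|a)|cac = 8 symbol transitions

8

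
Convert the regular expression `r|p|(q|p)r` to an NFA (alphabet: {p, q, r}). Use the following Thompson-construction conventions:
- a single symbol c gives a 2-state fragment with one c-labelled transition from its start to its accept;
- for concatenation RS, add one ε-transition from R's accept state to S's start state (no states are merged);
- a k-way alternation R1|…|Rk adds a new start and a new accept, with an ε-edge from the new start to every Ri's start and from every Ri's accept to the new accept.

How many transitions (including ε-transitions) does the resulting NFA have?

16

Per subexpression:
Each of the 5 symbol leaves contributes 1 transition (1 symbol, 0 ε).
  q|p → 6 transitions (2 symbol, 4 ε)
  (q|p)r → 8 transitions (3 symbol, 5 ε)
  r|p|(q|p)r → 16 transitions (5 symbol, 11 ε)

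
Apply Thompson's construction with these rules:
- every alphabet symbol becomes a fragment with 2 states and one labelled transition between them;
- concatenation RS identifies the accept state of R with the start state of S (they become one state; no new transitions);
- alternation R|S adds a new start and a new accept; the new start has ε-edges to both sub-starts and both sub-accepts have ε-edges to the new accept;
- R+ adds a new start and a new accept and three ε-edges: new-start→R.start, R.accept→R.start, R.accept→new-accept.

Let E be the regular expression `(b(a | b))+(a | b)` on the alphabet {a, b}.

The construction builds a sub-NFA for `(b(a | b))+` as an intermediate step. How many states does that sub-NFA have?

9

Fragment for `(b(a | b))+`:
Each of the 3 symbol leaves contributes a 2-state fragment.
  a | b → 6 states
  b(a | b) → 7 states
  (b(a | b))+ → 9 states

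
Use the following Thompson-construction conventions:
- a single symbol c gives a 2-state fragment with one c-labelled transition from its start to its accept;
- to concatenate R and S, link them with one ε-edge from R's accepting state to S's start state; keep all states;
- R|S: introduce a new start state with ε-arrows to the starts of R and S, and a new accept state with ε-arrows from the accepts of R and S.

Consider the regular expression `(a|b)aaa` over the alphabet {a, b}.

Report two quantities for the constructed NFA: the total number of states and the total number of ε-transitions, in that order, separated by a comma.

12, 7

By structural recursion:
Each of the 5 symbol leaves contributes 2 states and 0 ε-transitions.
  a|b = 6 states, 4 ε-transitions
  (a|b)aaa = 12 states, 7 ε-transitions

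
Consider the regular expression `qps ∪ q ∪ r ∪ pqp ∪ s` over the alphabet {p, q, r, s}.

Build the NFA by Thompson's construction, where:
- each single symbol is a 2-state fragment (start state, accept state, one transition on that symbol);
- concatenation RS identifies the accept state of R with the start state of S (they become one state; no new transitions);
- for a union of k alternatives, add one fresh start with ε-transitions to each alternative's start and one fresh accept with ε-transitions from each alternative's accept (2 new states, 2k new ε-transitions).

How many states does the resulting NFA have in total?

16

Recursing over subexpressions:
Each of the 9 symbol leaves contributes a 2-state fragment.
  qps — 4 states
  pqp — 4 states
  qps ∪ q ∪ r ∪ pqp ∪ s — 16 states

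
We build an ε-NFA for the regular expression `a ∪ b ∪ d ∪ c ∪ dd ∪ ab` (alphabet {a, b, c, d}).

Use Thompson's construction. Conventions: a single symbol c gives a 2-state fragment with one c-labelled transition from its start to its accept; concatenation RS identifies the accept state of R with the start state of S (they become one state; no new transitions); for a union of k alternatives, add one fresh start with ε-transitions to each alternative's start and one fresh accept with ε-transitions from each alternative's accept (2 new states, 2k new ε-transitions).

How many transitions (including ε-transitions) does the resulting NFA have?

By structural recursion:
Each of the 8 symbol leaves contributes 1 transition (1 symbol, 0 ε).
  dd — 2 transitions (2 symbol, 0 ε)
  ab — 2 transitions (2 symbol, 0 ε)
  a ∪ b ∪ d ∪ c ∪ dd ∪ ab — 20 transitions (8 symbol, 12 ε)

20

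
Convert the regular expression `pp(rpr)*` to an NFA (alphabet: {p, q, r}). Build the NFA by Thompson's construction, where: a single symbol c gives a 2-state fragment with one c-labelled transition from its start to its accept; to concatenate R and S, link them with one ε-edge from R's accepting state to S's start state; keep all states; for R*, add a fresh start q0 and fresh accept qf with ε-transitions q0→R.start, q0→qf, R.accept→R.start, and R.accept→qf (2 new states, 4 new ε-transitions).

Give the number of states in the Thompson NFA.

12

Per subexpression:
Each of the 5 symbol leaves contributes a 2-state fragment.
  rpr : 6 states
  (rpr)* : 8 states
  pp(rpr)* : 12 states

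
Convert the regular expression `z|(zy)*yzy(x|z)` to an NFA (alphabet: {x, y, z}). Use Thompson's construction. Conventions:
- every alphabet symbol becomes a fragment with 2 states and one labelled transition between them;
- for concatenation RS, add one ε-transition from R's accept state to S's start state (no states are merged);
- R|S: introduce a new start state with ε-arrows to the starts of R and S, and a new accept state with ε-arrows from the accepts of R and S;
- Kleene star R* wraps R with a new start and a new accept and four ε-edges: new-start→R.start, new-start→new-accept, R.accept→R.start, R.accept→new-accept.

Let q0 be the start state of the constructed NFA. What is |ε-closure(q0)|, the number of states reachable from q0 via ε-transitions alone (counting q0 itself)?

Compute the ε-closure size of each fragment's start state recursively; a symbol fragment's start has no outgoing ε-edge, so its closure is just itself (size 1).
  zy — C equals the left operand's closure size = 1 (its accept is not ε-reachable, so the closure stops there)
  (zy)* — the star's fresh start ε-reaches both the body's start and the fresh accept: C = 2 + 1 = 3
  x|z — new start ε-reaches every alternative's start; none of them accept ε, so the new accept is not reached: C = 1 + 1 + 1 = 3
  (zy)*yzy(x|z) — C = 3 + 1 = 4 (closure spills across the concat boundary because the left factor accepts ε)
  z|(zy)*yzy(x|z) — new start ε-reaches every alternative's start; none of them accept ε, so the new accept is not reached: C = 1 + 1 + 4 = 6

6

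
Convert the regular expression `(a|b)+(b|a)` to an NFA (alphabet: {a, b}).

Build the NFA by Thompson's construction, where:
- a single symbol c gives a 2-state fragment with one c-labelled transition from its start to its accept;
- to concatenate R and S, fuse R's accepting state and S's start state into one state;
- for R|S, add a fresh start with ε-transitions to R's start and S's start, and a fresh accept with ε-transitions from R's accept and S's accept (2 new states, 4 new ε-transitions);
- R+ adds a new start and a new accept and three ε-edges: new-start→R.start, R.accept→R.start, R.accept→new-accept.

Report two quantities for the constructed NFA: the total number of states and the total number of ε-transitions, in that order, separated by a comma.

13, 11

Recursing over subexpressions:
Each of the 4 symbol leaves contributes 2 states and 0 ε-transitions.
  a|b = 6 states, 4 ε-transitions
  (a|b)+ = 8 states, 7 ε-transitions
  b|a = 6 states, 4 ε-transitions
  (a|b)+(b|a) = 13 states, 11 ε-transitions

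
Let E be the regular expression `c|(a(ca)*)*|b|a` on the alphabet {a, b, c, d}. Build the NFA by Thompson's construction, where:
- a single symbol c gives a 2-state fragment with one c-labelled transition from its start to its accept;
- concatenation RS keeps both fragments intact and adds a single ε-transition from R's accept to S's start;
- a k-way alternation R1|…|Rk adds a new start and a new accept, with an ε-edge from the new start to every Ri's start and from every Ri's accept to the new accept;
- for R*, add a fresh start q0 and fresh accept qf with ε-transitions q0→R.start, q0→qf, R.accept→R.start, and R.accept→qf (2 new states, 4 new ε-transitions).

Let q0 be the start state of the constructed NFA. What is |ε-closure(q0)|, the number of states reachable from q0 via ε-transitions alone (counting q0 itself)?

8

Let C(F) = |ε-closure(F.start)| within fragment F, and note whether F accepts ε. Symbol fragments have C = 1 and do not accept ε. Then:
  ca : C equals the left operand's closure size = 1 (its accept is not ε-reachable, so the closure stops there)
  (ca)* : new start has ε-edges to the inner start and to the new accept, so C = 2 + 1 = 3
  a(ca)* : C equals the left operand's closure size = 1 (its accept is not ε-reachable, so the closure stops there)
  (a(ca)*)* : the star's fresh start ε-reaches both the body's start and the fresh accept: C = 2 + 1 = 3
  c|(a(ca)*)*|b|a : new start ε-reaches every alternative's start; at least one alternative accepts ε, so the union's new accept is reached too: C = 1 + 1 + 3 + 1 + 1 + 1 = 8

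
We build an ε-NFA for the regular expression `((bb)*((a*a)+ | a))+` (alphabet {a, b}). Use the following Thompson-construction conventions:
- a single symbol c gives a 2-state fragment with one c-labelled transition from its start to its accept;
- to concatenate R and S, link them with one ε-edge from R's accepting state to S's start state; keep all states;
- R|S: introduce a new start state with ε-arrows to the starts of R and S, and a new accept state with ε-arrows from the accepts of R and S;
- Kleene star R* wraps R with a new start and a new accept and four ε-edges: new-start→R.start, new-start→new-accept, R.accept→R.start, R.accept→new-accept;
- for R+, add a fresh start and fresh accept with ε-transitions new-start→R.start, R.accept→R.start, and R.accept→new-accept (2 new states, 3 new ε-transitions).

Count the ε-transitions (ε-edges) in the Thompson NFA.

By structural recursion:
Each of the 5 symbol leaves contributes 0 ε-transitions.
  bb — 1 ε-transition
  (bb)* — 5 ε-transitions
  a* — 4 ε-transitions
  a*a — 5 ε-transitions
  (a*a)+ — 8 ε-transitions
  (a*a)+ | a — 12 ε-transitions
  (bb)*((a*a)+ | a) — 18 ε-transitions
  ((bb)*((a*a)+ | a))+ — 21 ε-transitions

21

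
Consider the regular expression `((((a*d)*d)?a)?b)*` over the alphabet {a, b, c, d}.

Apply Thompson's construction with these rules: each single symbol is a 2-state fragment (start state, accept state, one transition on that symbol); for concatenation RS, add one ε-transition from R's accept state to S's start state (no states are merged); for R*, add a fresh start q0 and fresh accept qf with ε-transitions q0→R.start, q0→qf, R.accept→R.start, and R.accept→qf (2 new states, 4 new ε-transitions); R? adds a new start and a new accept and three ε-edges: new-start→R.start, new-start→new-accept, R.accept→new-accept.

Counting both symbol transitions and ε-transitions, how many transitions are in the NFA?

27

Bottom-up over the parse tree:
Each of the 5 symbol leaves contributes 1 transition (1 symbol, 0 ε).
  a* = 5 transitions (1 symbol, 4 ε)
  a*d = 7 transitions (2 symbol, 5 ε)
  (a*d)* = 11 transitions (2 symbol, 9 ε)
  (a*d)*d = 13 transitions (3 symbol, 10 ε)
  ((a*d)*d)? = 16 transitions (3 symbol, 13 ε)
  ((a*d)*d)?a = 18 transitions (4 symbol, 14 ε)
  (((a*d)*d)?a)? = 21 transitions (4 symbol, 17 ε)
  (((a*d)*d)?a)?b = 23 transitions (5 symbol, 18 ε)
  ((((a*d)*d)?a)?b)* = 27 transitions (5 symbol, 22 ε)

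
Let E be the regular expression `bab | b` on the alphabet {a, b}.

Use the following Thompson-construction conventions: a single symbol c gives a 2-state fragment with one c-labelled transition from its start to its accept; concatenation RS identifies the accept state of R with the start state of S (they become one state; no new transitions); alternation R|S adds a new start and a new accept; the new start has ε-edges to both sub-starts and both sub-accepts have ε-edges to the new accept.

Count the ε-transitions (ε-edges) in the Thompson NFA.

4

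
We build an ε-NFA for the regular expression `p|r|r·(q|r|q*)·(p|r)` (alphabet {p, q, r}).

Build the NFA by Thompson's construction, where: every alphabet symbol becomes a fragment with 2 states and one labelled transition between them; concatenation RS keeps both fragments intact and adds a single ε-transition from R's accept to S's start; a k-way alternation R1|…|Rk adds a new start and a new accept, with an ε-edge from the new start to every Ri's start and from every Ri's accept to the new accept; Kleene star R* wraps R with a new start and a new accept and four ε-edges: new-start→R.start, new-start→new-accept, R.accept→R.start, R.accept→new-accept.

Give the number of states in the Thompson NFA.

24

Building bottom-up:
Each of the 8 symbol leaves contributes a 2-state fragment.
  q* → 4 states
  q|r|q* → 10 states
  p|r → 6 states
  r·(q|r|q*)·(p|r) → 18 states
  p|r|r·(q|r|q*)·(p|r) → 24 states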